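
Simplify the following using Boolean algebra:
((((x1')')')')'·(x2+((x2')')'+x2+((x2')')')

x1'

((((x1')')')')'·(x2+((x2')')'+x2+((x2')')')
= ((((x1')')')')'·(x2+((x2')')')   (idempotence)
= ((x1')')'·(x2+((x2')')')   (double negation)
= ((x1')')'·(x2+x2')   (double negation)
= ((x1')')'   (complement / identity)
= x1'   (double negation)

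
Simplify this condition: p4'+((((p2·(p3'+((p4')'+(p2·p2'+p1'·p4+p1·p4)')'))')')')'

p4'+p2·p3'

p4'+((((p2·(p3'+((p4')'+(p2·p2'+p1'·p4+p1·p4)')'))')')')'
= p4'+((((p2·(p3'+((p4')'+(p2·p2'+p4)')'))')')')'   [distribution]
= p4'+((((p2·(p3'+((p4')'+p4')'))')')')'   [complement / identity]
= p4'+((((p2·(p3'+p4'·p4))')')')'   [De Morgan]
= p4'+((p2·(p3'+p4'·p4))')'   [double negation]
= p4'+p2·(p3'+p4'·p4)   [double negation]
= p4'+p2·p3'   [complement / identity]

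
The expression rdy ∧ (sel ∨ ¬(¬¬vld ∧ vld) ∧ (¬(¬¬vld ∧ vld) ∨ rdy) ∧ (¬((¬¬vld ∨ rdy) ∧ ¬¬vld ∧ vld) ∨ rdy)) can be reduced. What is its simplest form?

rdy ∧ (sel ∨ ¬vld)

rdy ∧ (sel ∨ ¬(¬¬vld ∧ vld) ∧ (¬(¬¬vld ∧ vld) ∨ rdy) ∧ (¬((¬¬vld ∨ rdy) ∧ ¬¬vld ∧ vld) ∨ rdy))
= rdy ∧ (sel ∨ ¬(¬¬vld ∧ vld) ∧ (¬(¬¬vld ∧ vld) ∨ rdy) ∧ (¬(¬¬vld ∧ vld) ∨ rdy))
= rdy ∧ (sel ∨ ¬(vld ∧ vld) ∧ (¬(¬¬vld ∧ vld) ∨ rdy) ∧ (¬(¬¬vld ∧ vld) ∨ rdy))
= rdy ∧ (sel ∨ ¬(vld ∧ vld) ∧ (¬(¬¬vld ∧ vld) ∨ rdy))
= rdy ∧ (sel ∨ ¬(vld ∧ vld) ∧ (¬(vld ∧ vld) ∨ rdy))
= rdy ∧ (sel ∨ ¬(vld ∧ vld))
= rdy ∧ (sel ∨ ¬vld)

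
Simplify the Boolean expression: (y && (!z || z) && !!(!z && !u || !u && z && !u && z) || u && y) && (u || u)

y && u

(y && (!z || z) && !!(!z && !u || !u && z && !u && z) || u && y) && (u || u)
= (y && (!z || z) && !!(!z && !u || !u && z) || u && y) && (u || u)   (idempotence)
= (y && (!z || z) && !!!u || u && y) && (u || u)   (distribution)
= (y && (!z || z) && !u || u && y) && (u || u)   (double negation)
= (y && !u || u && y) && (u || u)   (complement / identity)
= y && (u || u)   (distribution)
= y && u   (idempotence)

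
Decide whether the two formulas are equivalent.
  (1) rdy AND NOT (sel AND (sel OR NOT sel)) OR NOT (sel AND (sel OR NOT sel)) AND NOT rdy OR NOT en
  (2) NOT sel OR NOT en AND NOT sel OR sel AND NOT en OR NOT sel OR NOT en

E1: rdy AND NOT (sel AND (sel OR NOT sel)) OR NOT (sel AND (sel OR NOT sel)) AND NOT rdy OR NOT en
    = NOT (sel AND (sel OR NOT sel)) OR NOT en   — distribution
    = NOT sel OR NOT en   — complement / identity
E2: NOT sel OR NOT en AND NOT sel OR sel AND NOT en OR NOT sel OR NOT en
    = NOT sel OR NOT en OR NOT sel OR NOT en   — distribution
    = NOT sel OR NOT en   — idempotence
Both reduce to NOT sel OR NOT en, so they are equivalent.

Yes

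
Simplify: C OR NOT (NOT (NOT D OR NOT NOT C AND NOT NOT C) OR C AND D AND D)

C OR NOT D

C OR NOT (NOT (NOT D OR NOT NOT C AND NOT NOT C) OR C AND D AND D)
= C OR NOT (NOT (NOT D OR NOT NOT C) OR C AND D AND D)   (idempotence)
= C OR NOT (NOT (NOT D OR NOT NOT C) OR C AND D)   (idempotence)
= C OR NOT (D AND NOT C OR C AND D)   (De Morgan)
= C OR NOT D   (distribution)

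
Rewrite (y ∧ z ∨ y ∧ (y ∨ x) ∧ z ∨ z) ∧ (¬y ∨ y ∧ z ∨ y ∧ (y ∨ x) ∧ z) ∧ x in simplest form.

(y ∧ z ∨ y ∧ (y ∨ x) ∧ z ∨ z) ∧ (¬y ∨ y ∧ z ∨ y ∧ (y ∨ x) ∧ z) ∧ x
= (z ∧ ¬y ∨ y ∧ z ∨ y ∧ (y ∨ x) ∧ z) ∧ x   [distribution]
= (z ∧ ¬y ∨ y ∧ z ∨ y ∧ z) ∧ x   [absorption]
= (z ∧ ¬y ∨ y ∧ z) ∧ x   [idempotence]
= z ∧ x   [distribution]

z ∧ x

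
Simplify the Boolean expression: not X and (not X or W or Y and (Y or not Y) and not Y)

not X

not X and (not X or W or Y and (Y or not Y) and not Y)
= not X and (not X or W or Y and not Y)   — complement / identity
= not X and (not X or W)   — complement / identity
= not X   — absorption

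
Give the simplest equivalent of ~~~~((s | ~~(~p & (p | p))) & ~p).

~~~~((s | ~~(~p & (p | p))) & ~p)
= ~~~~((s | ~p & (p | p)) & ~p)
= ~~~~((s | ~p & p) & ~p)
= ~~((s | ~p & p) & ~p)
= ~~(s & ~p)
= s & ~p

s & ~p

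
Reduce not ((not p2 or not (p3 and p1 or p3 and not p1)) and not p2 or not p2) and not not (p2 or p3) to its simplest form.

p2

not ((not p2 or not (p3 and p1 or p3 and not p1)) and not p2 or not p2) and not not (p2 or p3)
= not ((not p2 or not p3) and not p2 or not p2) and not not (p2 or p3)   [distribution]
= not (not p2 or not p2) and not not (p2 or p3)   [absorption]
= not not p2 and not not (p2 or p3)   [idempotence]
= not not p2 and (p2 or p3)   [double negation]
= p2 and (p2 or p3)   [double negation]
= p2   [absorption]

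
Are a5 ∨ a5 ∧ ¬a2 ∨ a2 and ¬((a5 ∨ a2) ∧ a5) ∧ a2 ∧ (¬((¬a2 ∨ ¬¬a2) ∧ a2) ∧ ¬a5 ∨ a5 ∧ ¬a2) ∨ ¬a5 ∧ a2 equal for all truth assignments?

E1: a5 ∨ a5 ∧ ¬a2 ∨ a2
    = a5 ∨ a2   [absorption]
E2: ¬((a5 ∨ a2) ∧ a5) ∧ a2 ∧ (¬((¬a2 ∨ ¬¬a2) ∧ a2) ∧ ¬a5 ∨ a5 ∧ ¬a2) ∨ ¬a5 ∧ a2
    = ¬((a5 ∨ a2) ∧ a5) ∧ a2 ∧ (¬((¬a2 ∨ a2) ∧ a2) ∧ ¬a5 ∨ a5 ∧ ¬a2) ∨ ¬a5 ∧ a2   [double negation]
    = ¬((a5 ∨ a2) ∧ a5) ∧ a2 ∧ (¬a2 ∧ ¬a5 ∨ a5 ∧ ¬a2) ∨ ¬a5 ∧ a2   [complement / identity]
    = ¬((a5 ∨ a2) ∧ a5) ∧ a2 ∧ ¬a2 ∨ ¬a5 ∧ a2   [distribution]
    = ¬a5 ∧ a2 ∧ ¬a2 ∨ ¬a5 ∧ a2   [absorption]
    = ¬a5 ∧ a2   [absorption]
These differ: at a2=0, a5=1, E1 = 1 but E2 = 0.

No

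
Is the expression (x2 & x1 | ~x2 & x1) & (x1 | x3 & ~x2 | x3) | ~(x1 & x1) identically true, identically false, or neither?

(x2 & x1 | ~x2 & x1) & (x1 | x3 & ~x2 | x3) | ~(x1 & x1)
= (x2 & x1 | ~x2 & x1) & (x1 | x3) | ~(x1 & x1)   — absorption
= x1 & (x1 | x3) | ~(x1 & x1)   — distribution
= x1 | ~(x1 & x1)   — absorption
= x1 | ~x1   — idempotence
= 1   — complement

identically true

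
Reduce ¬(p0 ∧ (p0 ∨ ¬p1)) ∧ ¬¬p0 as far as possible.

False

¬(p0 ∧ (p0 ∨ ¬p1)) ∧ ¬¬p0
= ¬(p0 ∧ (p0 ∨ ¬p1)) ∧ p0
= ¬p0 ∧ p0
= False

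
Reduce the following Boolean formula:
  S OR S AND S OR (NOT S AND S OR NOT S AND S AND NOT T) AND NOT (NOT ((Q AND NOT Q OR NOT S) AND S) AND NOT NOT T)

S OR S AND S OR (NOT S AND S OR NOT S AND S AND NOT T) AND NOT (NOT ((Q AND NOT Q OR NOT S) AND S) AND NOT NOT T)
= S OR S AND S OR (NOT S AND S OR NOT S AND S AND NOT T) AND ((Q AND NOT Q OR NOT S) AND S OR NOT T)   — De Morgan
= S OR S AND S OR NOT S AND S AND ((Q AND NOT Q OR NOT S) AND S OR NOT T)   — absorption
= S OR S AND S OR NOT S AND S AND (NOT S AND S OR NOT T)   — complement / identity
= S OR S AND S OR NOT S AND S   — absorption
= S OR S   — distribution
= S   — idempotence

S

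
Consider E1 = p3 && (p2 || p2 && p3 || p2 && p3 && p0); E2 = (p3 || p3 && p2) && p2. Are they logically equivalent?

E1: p3 && (p2 || p2 && p3 || p2 && p3 && p0)
    = p3 && (p2 || p2 && p3)   (absorption)
    = p3 && p2   (absorption)
E2: (p3 || p3 && p2) && p2
    = p3 && p2   (absorption)
Both reduce to p3 && p2, so they are equivalent.

Yes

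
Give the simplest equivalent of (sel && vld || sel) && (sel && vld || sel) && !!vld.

(sel && vld || sel) && (sel && vld || sel) && !!vld
= (sel && vld || sel) && !!vld   [idempotence]
= sel && !!vld   [absorption]
= sel && vld   [double negation]

sel && vld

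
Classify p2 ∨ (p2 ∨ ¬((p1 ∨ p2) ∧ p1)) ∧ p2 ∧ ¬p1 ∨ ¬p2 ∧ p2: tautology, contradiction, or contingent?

contingent

p2 ∨ (p2 ∨ ¬((p1 ∨ p2) ∧ p1)) ∧ p2 ∧ ¬p1 ∨ ¬p2 ∧ p2
= p2 ∨ (p2 ∨ ¬p1) ∧ p2 ∧ ¬p1 ∨ ¬p2 ∧ p2   [absorption]
= p2 ∨ (p2 ∨ ¬p1) ∧ p2 ∧ ¬p1   [complement / identity]
= p2 ∨ p2 ∧ ¬p1   [absorption]
= p2   [absorption]
This depends on p2, so it is not a constant.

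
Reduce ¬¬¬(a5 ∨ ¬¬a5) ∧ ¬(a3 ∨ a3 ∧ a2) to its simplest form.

¬a5 ∧ ¬a3

¬¬¬(a5 ∨ ¬¬a5) ∧ ¬(a3 ∨ a3 ∧ a2)
= ¬¬¬(a5 ∨ a5) ∧ ¬(a3 ∨ a3 ∧ a2)   [double negation]
= ¬(a5 ∨ a5) ∧ ¬(a3 ∨ a3 ∧ a2)   [double negation]
= ¬a5 ∧ ¬(a3 ∨ a3 ∧ a2)   [idempotence]
= ¬a5 ∧ ¬a3   [absorption]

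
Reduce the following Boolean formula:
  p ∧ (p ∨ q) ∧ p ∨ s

p ∧ (p ∨ q) ∧ p ∨ s
= p ∧ p ∨ s
= p ∨ s

p ∨ s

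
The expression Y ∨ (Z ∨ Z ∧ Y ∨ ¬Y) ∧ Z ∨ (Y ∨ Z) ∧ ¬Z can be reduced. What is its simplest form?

Y ∨ (Z ∨ Z ∧ Y ∨ ¬Y) ∧ Z ∨ (Y ∨ Z) ∧ ¬Z
= Y ∨ (Z ∨ ¬Y) ∧ Z ∨ (Y ∨ Z) ∧ ¬Z   (absorption)
= Y ∨ Z ∨ (Y ∨ Z) ∧ ¬Z   (absorption)
= Y ∨ Z   (absorption)

Y ∨ Z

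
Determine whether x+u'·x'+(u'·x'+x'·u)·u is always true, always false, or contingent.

always true

x+u'·x'+(u'·x'+x'·u)·u
= x+u'·x'+x'·u   — distribution
= x+x'   — distribution
= 1   — complement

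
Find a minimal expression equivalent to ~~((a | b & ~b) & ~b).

a & ~b

~~((a | b & ~b) & ~b)
= ~~(a & ~b)   [complement / identity]
= a & ~b   [double negation]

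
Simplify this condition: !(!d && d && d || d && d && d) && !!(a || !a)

!d

!(!d && d && d || d && d && d) && !!(a || !a)
= !(!d && d && d || d && d && d) && (a || !a)   [double negation]
= !(!d && d && d || d && d && d)   [complement / identity]
= !((!d && d || d && d) && d)   [distribution]
= !(d && d)   [distribution]
= !d   [idempotence]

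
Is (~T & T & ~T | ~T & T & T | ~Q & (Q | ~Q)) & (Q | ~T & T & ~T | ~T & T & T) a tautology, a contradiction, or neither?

contradiction

(~T & T & ~T | ~T & T & T | ~Q & (Q | ~Q)) & (Q | ~T & T & ~T | ~T & T & T)
= ~Q & (Q | ~Q) & Q | ~T & T & ~T | ~T & T & T   (distribution)
= ~Q & Q | ~T & T & ~T | ~T & T & T   (complement / identity)
= ~Q & Q | ~T & T   (distribution)
= ~T & T   (complement / identity)
= 0   (complement)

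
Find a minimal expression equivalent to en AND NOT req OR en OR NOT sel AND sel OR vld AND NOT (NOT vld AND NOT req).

en AND NOT req OR en OR NOT sel AND sel OR vld AND NOT (NOT vld AND NOT req)
= en AND NOT req OR en OR NOT sel AND sel OR vld AND (vld OR req)   [De Morgan]
= en AND NOT req OR en OR vld AND (vld OR req)   [complement / identity]
= en OR vld AND (vld OR req)   [absorption]
= en OR vld   [absorption]

en OR vld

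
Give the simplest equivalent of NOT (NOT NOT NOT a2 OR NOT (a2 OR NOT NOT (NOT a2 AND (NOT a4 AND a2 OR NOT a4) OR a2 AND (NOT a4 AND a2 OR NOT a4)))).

a2

NOT (NOT NOT NOT a2 OR NOT (a2 OR NOT NOT (NOT a2 AND (NOT a4 AND a2 OR NOT a4) OR a2 AND (NOT a4 AND a2 OR NOT a4))))
= NOT (NOT NOT NOT a2 OR NOT (a2 OR NOT NOT (NOT a4 AND a2 OR NOT a4)))   [distribution]
= NOT (NOT NOT NOT a2 OR NOT (a2 OR NOT a4 AND a2 OR NOT a4))   [double negation]
= NOT (NOT a2 OR NOT (a2 OR NOT a4 AND a2 OR NOT a4))   [double negation]
= NOT (NOT a2 OR NOT (a2 OR NOT a4))   [absorption]
= a2 AND (a2 OR NOT a4)   [De Morgan]
= a2   [absorption]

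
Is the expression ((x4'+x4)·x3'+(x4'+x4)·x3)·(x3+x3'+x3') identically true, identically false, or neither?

((x4'+x4)·x3'+(x4'+x4)·x3)·(x3+x3'+x3')
= (x4'+x4)·(x3+x3'+x3')   (distribution)
= (x4'+x4)·(x3+x3')   (idempotence)
= x4'+x4   (complement / identity)
= 1   (complement)

identically true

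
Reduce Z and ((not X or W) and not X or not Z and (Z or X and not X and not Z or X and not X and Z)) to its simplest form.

Z and ((not X or W) and not X or not Z and (Z or X and not X and not Z or X and not X and Z))
= Z and ((not X or W) and not X or not Z and (Z or X and not X))
= Z and ((not X or W) and not X or not Z and Z)
= Z and (not X or W) and not X
= Z and not X

Z and not X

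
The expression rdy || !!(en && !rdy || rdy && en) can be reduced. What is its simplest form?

rdy || !!(en && !rdy || rdy && en)
= rdy || en && !rdy || rdy && en   (double negation)
= rdy || en   (distribution)

rdy || en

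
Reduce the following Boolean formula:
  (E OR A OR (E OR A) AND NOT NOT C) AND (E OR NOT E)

E OR A

(E OR A OR (E OR A) AND NOT NOT C) AND (E OR NOT E)
= (E OR A OR (E OR A) AND C) AND (E OR NOT E)   [double negation]
= (E OR A) AND (E OR NOT E)   [absorption]
= E OR A   [complement / identity]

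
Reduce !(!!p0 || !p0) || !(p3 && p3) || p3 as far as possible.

true

!(!!p0 || !p0) || !(p3 && p3) || p3
= !p0 && p0 || !(p3 && p3) || p3   [De Morgan]
= !(p3 && p3) || p3   [complement / identity]
= !p3 || p3   [idempotence]
= true   [complement]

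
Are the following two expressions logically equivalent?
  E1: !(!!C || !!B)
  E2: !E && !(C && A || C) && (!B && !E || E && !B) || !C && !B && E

E1: !(!!C || !!B)
    = !C && !B
E2: !E && !(C && A || C) && (!B && !E || E && !B) || !C && !B && E
    = !E && !C && (!B && !E || E && !B) || !C && !B && E
    = !E && !C && !B || !C && !B && E
    = !C && !B
Both reduce to !C && !B, so they are equivalent.

Yes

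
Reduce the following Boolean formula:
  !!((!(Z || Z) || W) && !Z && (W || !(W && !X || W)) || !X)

!Z || !X

!!((!(Z || Z) || W) && !Z && (W || !(W && !X || W)) || !X)
= !!((!Z || W) && !Z && (W || !(W && !X || W)) || !X)   — idempotence
= !!((!Z || W) && !Z && (W || !W) || !X)   — absorption
= !!((!Z || W) && !Z || !X)   — complement / identity
= (!Z || W) && !Z || !X   — double negation
= !Z || !X   — absorption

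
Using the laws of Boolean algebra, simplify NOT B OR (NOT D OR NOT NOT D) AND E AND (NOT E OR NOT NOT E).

NOT B OR (NOT D OR NOT NOT D) AND E AND (NOT E OR NOT NOT E)
= NOT B OR (NOT D OR NOT NOT D) AND E AND (NOT E OR E)   (double negation)
= NOT B OR (NOT D OR NOT NOT D) AND E   (complement / identity)
= NOT B OR (NOT D OR D) AND E   (double negation)
= NOT B OR E   (complement / identity)

NOT B OR E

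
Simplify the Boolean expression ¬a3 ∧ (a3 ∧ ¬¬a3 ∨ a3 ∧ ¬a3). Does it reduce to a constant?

¬a3 ∧ (a3 ∧ ¬¬a3 ∨ a3 ∧ ¬a3)
= ¬a3 ∧ (a3 ∧ a3 ∨ a3 ∧ ¬a3)   [double negation]
= ¬a3 ∧ a3   [distribution]
= False   [complement]

False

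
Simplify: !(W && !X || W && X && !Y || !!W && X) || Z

!W || Z

!(W && !X || W && X && !Y || !!W && X) || Z
= !(W && !X || W && X && !Y || W && X) || Z   (double negation)
= !(W && !X || W && X) || Z   (absorption)
= !W || Z   (distribution)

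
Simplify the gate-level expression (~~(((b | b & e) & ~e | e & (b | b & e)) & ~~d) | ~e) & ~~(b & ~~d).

b & d

(~~(((b | b & e) & ~e | e & (b | b & e)) & ~~d) | ~e) & ~~(b & ~~d)
= (~~((b | b & e) & ~~d) | ~e) & ~~(b & ~~d)
= (~~(b & ~~d) | ~e) & ~~(b & ~~d)
= ~~(b & ~~d)
= ~~(b & d)
= b & d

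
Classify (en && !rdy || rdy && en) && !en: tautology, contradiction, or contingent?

contradiction

(en && !rdy || rdy && en) && !en
= en && !en   (distribution)
= false   (complement)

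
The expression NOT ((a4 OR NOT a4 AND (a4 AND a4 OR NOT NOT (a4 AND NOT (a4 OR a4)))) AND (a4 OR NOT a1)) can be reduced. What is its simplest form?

NOT a4

NOT ((a4 OR NOT a4 AND (a4 AND a4 OR NOT NOT (a4 AND NOT (a4 OR a4)))) AND (a4 OR NOT a1))
= NOT ((a4 OR NOT a4 AND (a4 AND a4 OR a4 AND NOT (a4 OR a4))) AND (a4 OR NOT a1))   (double negation)
= NOT ((a4 OR NOT a4 AND (a4 AND a4 OR a4 AND NOT a4)) AND (a4 OR NOT a1))   (idempotence)
= NOT ((a4 OR NOT a4 AND a4) AND (a4 OR NOT a1))   (distribution)
= NOT (a4 AND (a4 OR NOT a1))   (complement / identity)
= NOT a4   (absorption)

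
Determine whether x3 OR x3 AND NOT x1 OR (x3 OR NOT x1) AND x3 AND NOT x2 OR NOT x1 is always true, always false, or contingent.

contingent

x3 OR x3 AND NOT x1 OR (x3 OR NOT x1) AND x3 AND NOT x2 OR NOT x1
= x3 OR x3 AND NOT x1 OR x3 AND NOT x2 OR NOT x1   — absorption
= x3 OR x3 AND NOT x2 OR NOT x1   — absorption
= x3 OR NOT x1   — absorption
This depends on x1, x3, so it is not a constant.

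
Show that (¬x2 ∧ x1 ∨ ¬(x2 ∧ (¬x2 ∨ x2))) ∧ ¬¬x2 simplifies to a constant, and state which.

False

(¬x2 ∧ x1 ∨ ¬(x2 ∧ (¬x2 ∨ x2))) ∧ ¬¬x2
= (¬x2 ∧ x1 ∨ ¬x2) ∧ ¬¬x2
= ¬x2 ∧ ¬¬x2
= ¬x2 ∧ x2
= False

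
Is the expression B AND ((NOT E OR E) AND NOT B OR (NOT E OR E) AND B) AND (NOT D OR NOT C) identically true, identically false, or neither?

B AND ((NOT E OR E) AND NOT B OR (NOT E OR E) AND B) AND (NOT D OR NOT C)
= B AND (NOT B OR (NOT E OR E) AND B) AND (NOT D OR NOT C)   (complement / identity)
= B AND (NOT B OR B) AND (NOT D OR NOT C)   (complement / identity)
= B AND (NOT D OR NOT C)   (complement / identity)
This depends on B, C, D, so it is not a constant.

neither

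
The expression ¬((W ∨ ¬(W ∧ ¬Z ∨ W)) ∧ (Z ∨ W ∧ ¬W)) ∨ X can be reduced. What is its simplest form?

¬((W ∨ ¬(W ∧ ¬Z ∨ W)) ∧ (Z ∨ W ∧ ¬W)) ∨ X
= ¬((W ∨ ¬(W ∧ ¬Z ∨ W)) ∧ Z) ∨ X   [complement / identity]
= ¬((W ∨ ¬W) ∧ Z) ∨ X   [absorption]
= ¬Z ∨ X   [complement / identity]

¬Z ∨ X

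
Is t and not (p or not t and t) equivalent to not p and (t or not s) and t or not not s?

No

E1: t and not (p or not t and t)
    = t and not p
E2: not p and (t or not s) and t or not not s
    = not p and (t or not s) and t or s
    = not p and t or s
These differ: at p=1, s=1, t=1, E1 = 0 but E2 = 1.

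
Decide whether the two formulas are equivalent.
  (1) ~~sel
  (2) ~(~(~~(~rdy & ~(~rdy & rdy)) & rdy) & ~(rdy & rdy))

No

E1: ~~sel
    = sel   [double negation]
E2: ~(~(~~(~rdy & ~(~rdy & rdy)) & rdy) & ~(rdy & rdy))
    = ~(~(~(rdy | ~rdy & rdy) & rdy) & ~(rdy & rdy))   [De Morgan]
    = ~(rdy | ~rdy & rdy) & rdy | rdy & rdy   [De Morgan]
    = ~rdy & rdy | rdy & rdy   [complement / identity]
    = rdy   [distribution]
These differ: at rdy=0, sel=1, E1 = 1 but E2 = 0.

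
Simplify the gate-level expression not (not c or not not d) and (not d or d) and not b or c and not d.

not (not c or not not d) and (not d or d) and not b or c and not d
= not (not c or not not d) and not b or c and not d   — complement / identity
= c and not d and not b or c and not d   — De Morgan
= c and not d   — absorption

c and not d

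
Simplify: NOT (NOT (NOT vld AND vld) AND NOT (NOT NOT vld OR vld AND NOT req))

NOT (NOT (NOT vld AND vld) AND NOT (NOT NOT vld OR vld AND NOT req))
= NOT vld AND vld OR NOT NOT vld OR vld AND NOT req   — De Morgan
= NOT NOT vld OR vld AND NOT req   — complement / identity
= vld OR vld AND NOT req   — double negation
= vld   — absorption

vld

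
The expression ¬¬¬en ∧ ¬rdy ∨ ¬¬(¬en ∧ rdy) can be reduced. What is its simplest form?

¬¬¬en ∧ ¬rdy ∨ ¬¬(¬en ∧ rdy)
= ¬¬¬en ∧ ¬rdy ∨ ¬en ∧ rdy   (double negation)
= ¬en ∧ ¬rdy ∨ ¬en ∧ rdy   (double negation)
= ¬en   (distribution)

¬en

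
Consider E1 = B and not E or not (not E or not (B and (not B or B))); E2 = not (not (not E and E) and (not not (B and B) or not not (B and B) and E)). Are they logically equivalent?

E1: B and not E or not (not E or not (B and (not B or B)))
    = B and not E or E and B and (not B or B)   — De Morgan
    = B and not E or E and B   — complement / identity
    = B   — distribution
E2: not (not (not E and E) and (not not (B and B) or not not (B and B) and E))
    = not (not (not E and E) and not not (B and B))   — absorption
    = not E and E or not (B and B)   — De Morgan
    = not (B and B)   — complement / identity
    = not B   — idempotence
These differ: at B=0, E=0, E1 = 0 but E2 = 1.

No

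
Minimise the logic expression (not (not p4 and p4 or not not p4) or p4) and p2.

(not (not p4 and p4 or not not p4) or p4) and p2
= (not not not p4 or p4) and p2
= (not p4 or p4) and p2
= p2

p2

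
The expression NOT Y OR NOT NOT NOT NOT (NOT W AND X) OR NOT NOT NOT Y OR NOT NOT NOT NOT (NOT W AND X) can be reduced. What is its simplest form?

NOT Y OR NOT W AND X

NOT Y OR NOT NOT NOT NOT (NOT W AND X) OR NOT NOT NOT Y OR NOT NOT NOT NOT (NOT W AND X)
= NOT Y OR NOT NOT NOT NOT (NOT W AND X) OR NOT Y OR NOT NOT NOT NOT (NOT W AND X)   — double negation
= NOT Y OR NOT NOT NOT NOT (NOT W AND X)   — idempotence
= NOT Y OR NOT NOT (NOT W AND X)   — double negation
= NOT Y OR NOT W AND X   — double negation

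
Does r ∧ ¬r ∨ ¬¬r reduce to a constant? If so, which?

r ∧ ¬r ∨ ¬¬r
= r ∧ ¬r ∨ r
= r
This depends on r, so it is not a constant.

no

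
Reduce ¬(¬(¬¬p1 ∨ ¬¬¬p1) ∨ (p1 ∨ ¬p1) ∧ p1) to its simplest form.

¬p1

¬(¬(¬¬p1 ∨ ¬¬¬p1) ∨ (p1 ∨ ¬p1) ∧ p1)
= ¬(¬p1 ∧ ¬¬p1 ∨ (p1 ∨ ¬p1) ∧ p1)   — De Morgan
= ¬(¬p1 ∧ p1 ∨ (p1 ∨ ¬p1) ∧ p1)   — double negation
= ¬(¬p1 ∧ p1 ∨ p1)   — complement / identity
= ¬p1   — complement / identity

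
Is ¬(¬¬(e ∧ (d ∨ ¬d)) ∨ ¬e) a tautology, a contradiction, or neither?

¬(¬¬(e ∧ (d ∨ ¬d)) ∨ ¬e)
= ¬(¬¬e ∨ ¬e)   (complement / identity)
= ¬e ∧ e   (De Morgan)
= False   (complement)

contradiction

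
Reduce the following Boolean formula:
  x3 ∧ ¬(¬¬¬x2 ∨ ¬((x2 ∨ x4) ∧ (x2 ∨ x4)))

x3 ∧ ¬(¬¬¬x2 ∨ ¬((x2 ∨ x4) ∧ (x2 ∨ x4)))
= x3 ∧ ¬(¬x2 ∨ ¬((x2 ∨ x4) ∧ (x2 ∨ x4)))   [double negation]
= x3 ∧ x2 ∧ (x2 ∨ x4) ∧ (x2 ∨ x4)   [De Morgan]
= x3 ∧ x2 ∧ (x2 ∨ x4)   [idempotence]
= x3 ∧ x2   [absorption]

x3 ∧ x2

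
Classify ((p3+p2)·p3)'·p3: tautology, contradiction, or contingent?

contradiction

((p3+p2)·p3)'·p3
= p3'·p3   — absorption
= 0   — complement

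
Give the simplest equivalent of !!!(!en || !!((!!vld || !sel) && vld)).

!!!(!en || !!((!!vld || !sel) && vld))
= !!!(!en || !!((vld || !sel) && vld))
= !!!(!en || !!vld)
= !!(en && !vld)
= en && !vld

en && !vld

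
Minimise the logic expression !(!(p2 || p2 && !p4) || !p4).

p2 && p4

!(!(p2 || p2 && !p4) || !p4)
= (p2 || p2 && !p4) && p4   — De Morgan
= p2 && p4   — absorption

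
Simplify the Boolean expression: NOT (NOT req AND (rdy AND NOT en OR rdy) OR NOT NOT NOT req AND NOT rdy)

NOT (NOT req AND (rdy AND NOT en OR rdy) OR NOT NOT NOT req AND NOT rdy)
= NOT (NOT req AND (rdy AND NOT en OR rdy) OR NOT req AND NOT rdy)   (double negation)
= NOT (NOT req AND rdy OR NOT req AND NOT rdy)   (absorption)
= NOT (NOT req AND (rdy OR NOT rdy))   (distribution)
= NOT NOT req   (complement / identity)
= req   (double negation)

req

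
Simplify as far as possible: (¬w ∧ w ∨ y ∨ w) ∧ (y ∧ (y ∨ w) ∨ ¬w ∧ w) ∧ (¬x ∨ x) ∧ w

(¬w ∧ w ∨ y ∨ w) ∧ (y ∧ (y ∨ w) ∨ ¬w ∧ w) ∧ (¬x ∨ x) ∧ w
= (¬w ∧ w ∨ y ∨ w) ∧ (y ∨ ¬w ∧ w) ∧ (¬x ∨ x) ∧ w   (absorption)
= ((y ∨ w) ∧ y ∨ ¬w ∧ w) ∧ (¬x ∨ x) ∧ w   (distribution)
= (y ∨ ¬w ∧ w) ∧ (¬x ∨ x) ∧ w   (absorption)
= y ∧ (¬x ∨ x) ∧ w   (complement / identity)
= y ∧ w   (complement / identity)

y ∧ w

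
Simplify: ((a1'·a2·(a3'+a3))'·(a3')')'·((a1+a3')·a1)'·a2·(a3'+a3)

((a1'·a2·(a3'+a3))'·(a3')')'·((a1+a3')·a1)'·a2·(a3'+a3)
= (a1'·a2·(a3'+a3)+a3')·((a1+a3')·a1)'·a2·(a3'+a3)   (De Morgan)
= (a1'·a2·(a3'+a3)+a3')·a1'·a2·(a3'+a3)   (absorption)
= a1'·a2·(a3'+a3)   (absorption)
= a1'·a2   (complement / identity)

a1'·a2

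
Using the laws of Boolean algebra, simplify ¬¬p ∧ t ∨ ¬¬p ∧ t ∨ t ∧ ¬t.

¬¬p ∧ t ∨ ¬¬p ∧ t ∨ t ∧ ¬t
= ¬¬p ∧ t ∨ ¬¬p ∧ t
= ¬¬p ∧ t
= p ∧ t

p ∧ t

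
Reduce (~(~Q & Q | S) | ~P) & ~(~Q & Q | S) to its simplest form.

(~(~Q & Q | S) | ~P) & ~(~Q & Q | S)
= ~(~Q & Q | S)   [absorption]
= ~S   [complement / identity]

~S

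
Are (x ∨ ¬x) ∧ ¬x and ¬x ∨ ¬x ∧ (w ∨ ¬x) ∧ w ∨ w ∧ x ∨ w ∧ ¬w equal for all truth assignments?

E1: (x ∨ ¬x) ∧ ¬x
    = ¬x
E2: ¬x ∨ ¬x ∧ (w ∨ ¬x) ∧ w ∨ w ∧ x ∨ w ∧ ¬w
    = ¬x ∨ ¬x ∧ (w ∨ ¬x) ∧ w ∨ w ∧ x
    = ¬x ∨ ¬x ∧ w ∨ w ∧ x
    = ¬x ∨ w
These differ: at w=1, x=1, E1 = 0 but E2 = 1.

No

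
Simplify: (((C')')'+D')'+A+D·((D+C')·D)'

C·D+A

(((C')')'+D')'+A+D·((D+C')·D)'
= (((C')')'+D')'+A+D·D'   [absorption]
= (((C')')'+D')'+A   [complement / identity]
= (C')'·D+A   [De Morgan]
= C·D+A   [double negation]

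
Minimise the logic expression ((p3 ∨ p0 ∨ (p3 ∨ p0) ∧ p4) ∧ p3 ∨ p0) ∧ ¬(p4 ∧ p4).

((p3 ∨ p0 ∨ (p3 ∨ p0) ∧ p4) ∧ p3 ∨ p0) ∧ ¬(p4 ∧ p4)
= ((p3 ∨ p0 ∨ (p3 ∨ p0) ∧ p4) ∧ p3 ∨ p0) ∧ ¬p4   (idempotence)
= ((p3 ∨ p0) ∧ p3 ∨ p0) ∧ ¬p4   (absorption)
= (p3 ∨ p0) ∧ ¬p4   (absorption)

(p3 ∨ p0) ∧ ¬p4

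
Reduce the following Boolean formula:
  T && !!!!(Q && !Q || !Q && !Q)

T && !!!!(Q && !Q || !Q && !Q)
= T && !!!!!Q   — distribution
= T && !!!Q   — double negation
= T && !Q   — double negation

T && !Q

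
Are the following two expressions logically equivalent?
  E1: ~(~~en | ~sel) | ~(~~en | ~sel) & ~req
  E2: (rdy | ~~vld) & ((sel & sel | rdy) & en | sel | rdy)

No

E1: ~(~~en | ~sel) | ~(~~en | ~sel) & ~req
    = ~(~~en | ~sel)   [absorption]
    = ~en & sel   [De Morgan]
E2: (rdy | ~~vld) & ((sel & sel | rdy) & en | sel | rdy)
    = (rdy | ~~vld) & ((sel | rdy) & en | sel | rdy)   [idempotence]
    = (rdy | vld) & ((sel | rdy) & en | sel | rdy)   [double negation]
    = (rdy | vld) & (sel | rdy)   [absorption]
    = vld & sel | rdy   [distribution]
These differ: at en=1, rdy=1, req=0, sel=0, vld=0, E1 = 0 but E2 = 1.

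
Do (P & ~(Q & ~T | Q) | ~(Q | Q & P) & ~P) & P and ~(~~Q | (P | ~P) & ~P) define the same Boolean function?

Yes

E1: (P & ~(Q & ~T | Q) | ~(Q | Q & P) & ~P) & P
    = (P & ~Q | ~(Q | Q & P) & ~P) & P
    = (P & ~Q | ~Q & ~P) & P
    = ~Q & P
E2: ~(~~Q | (P | ~P) & ~P)
    = ~(~~Q | ~P)
    = ~Q & P
Both reduce to ~Q & P, so they are equivalent.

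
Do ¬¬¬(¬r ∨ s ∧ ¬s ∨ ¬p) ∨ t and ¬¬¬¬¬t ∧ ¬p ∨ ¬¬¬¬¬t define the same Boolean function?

No

E1: ¬¬¬(¬r ∨ s ∧ ¬s ∨ ¬p) ∨ t
    = ¬¬¬(¬r ∨ ¬p) ∨ t   — complement / identity
    = ¬(¬r ∨ ¬p) ∨ t   — double negation
    = r ∧ p ∨ t   — De Morgan
E2: ¬¬¬¬¬t ∧ ¬p ∨ ¬¬¬¬¬t
    = ¬¬¬¬¬t   — absorption
    = ¬¬¬t   — double negation
    = ¬t   — double negation
These differ: at p=0, r=0, s=0, t=1, E1 = 1 but E2 = 0.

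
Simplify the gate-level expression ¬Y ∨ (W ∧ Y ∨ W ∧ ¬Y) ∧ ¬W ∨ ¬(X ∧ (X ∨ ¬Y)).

¬Y ∨ (W ∧ Y ∨ W ∧ ¬Y) ∧ ¬W ∨ ¬(X ∧ (X ∨ ¬Y))
= ¬Y ∨ W ∧ ¬W ∨ ¬(X ∧ (X ∨ ¬Y))
= ¬Y ∨ W ∧ ¬W ∨ ¬X
= ¬Y ∨ ¬X

¬Y ∨ ¬X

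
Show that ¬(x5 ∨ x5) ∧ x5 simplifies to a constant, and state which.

False

¬(x5 ∨ x5) ∧ x5
= ¬x5 ∧ x5   (idempotence)
= False   (complement)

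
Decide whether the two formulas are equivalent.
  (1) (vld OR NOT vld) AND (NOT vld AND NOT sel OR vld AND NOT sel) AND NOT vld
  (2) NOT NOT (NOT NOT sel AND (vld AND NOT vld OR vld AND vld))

E1: (vld OR NOT vld) AND (NOT vld AND NOT sel OR vld AND NOT sel) AND NOT vld
    = (NOT vld AND NOT sel OR vld AND NOT sel) AND NOT vld   [complement / identity]
    = NOT sel AND NOT vld   [distribution]
E2: NOT NOT (NOT NOT sel AND (vld AND NOT vld OR vld AND vld))
    = NOT NOT (NOT NOT sel AND vld)   [distribution]
    = NOT NOT sel AND vld   [double negation]
    = sel AND vld   [double negation]
These differ: at sel=0, vld=0, E1 = 1 but E2 = 0.

No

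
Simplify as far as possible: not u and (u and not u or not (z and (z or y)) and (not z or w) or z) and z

not u and z

not u and (u and not u or not (z and (z or y)) and (not z or w) or z) and z
= not u and (u and not u or not z and (not z or w) or z) and z   — absorption
= not u and (u and not u or not z or z) and z   — absorption
= not u and (not z or z) and z   — complement / identity
= not u and z   — complement / identity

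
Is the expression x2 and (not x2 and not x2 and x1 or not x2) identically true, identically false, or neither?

identically false

x2 and (not x2 and not x2 and x1 or not x2)
= x2 and (not x2 and x1 or not x2)   (idempotence)
= x2 and not x2   (absorption)
= False   (complement)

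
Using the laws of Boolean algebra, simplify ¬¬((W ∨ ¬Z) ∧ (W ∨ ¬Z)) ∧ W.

¬¬((W ∨ ¬Z) ∧ (W ∨ ¬Z)) ∧ W
= (W ∨ ¬Z) ∧ (W ∨ ¬Z) ∧ W   [double negation]
= (W ∨ ¬Z) ∧ W   [idempotence]
= W   [absorption]

W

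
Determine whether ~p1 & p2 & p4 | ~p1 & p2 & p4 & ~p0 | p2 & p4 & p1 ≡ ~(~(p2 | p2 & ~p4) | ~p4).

E1: ~p1 & p2 & p4 | ~p1 & p2 & p4 & ~p0 | p2 & p4 & p1
    = ~p1 & p2 & p4 | p2 & p4 & p1   [absorption]
    = p2 & p4   [distribution]
E2: ~(~(p2 | p2 & ~p4) | ~p4)
    = ~(~p2 | ~p4)   [absorption]
    = p2 & p4   [De Morgan]
Both reduce to p2 & p4, so they are equivalent.

Yes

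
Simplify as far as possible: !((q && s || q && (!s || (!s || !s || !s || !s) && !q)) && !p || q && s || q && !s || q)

!q

!((q && s || q && (!s || (!s || !s || !s || !s) && !q)) && !p || q && s || q && !s || q)
= !((q && s || q && (!s || (!s || !s) && !q)) && !p || q && s || q && !s || q)   [idempotence]
= !((q && s || q && (!s || !s && !q)) && !p || q && s || q && !s || q)   [idempotence]
= !((q && s || q && !s) && !p || q && s || q && !s || q)   [absorption]
= !(q && s || q && !s || q)   [absorption]
= !(q || q)   [distribution]
= !q   [idempotence]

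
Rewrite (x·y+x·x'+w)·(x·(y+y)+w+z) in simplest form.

x·y+w

(x·y+x·x'+w)·(x·(y+y)+w+z)
= (x·y+x·x'+w)·(x·y+w+z)   [idempotence]
= (x·y+w)·(x·y+w+z)   [complement / identity]
= x·y+w   [absorption]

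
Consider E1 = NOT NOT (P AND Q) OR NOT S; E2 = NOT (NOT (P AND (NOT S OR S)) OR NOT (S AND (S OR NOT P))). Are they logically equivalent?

E1: NOT NOT (P AND Q) OR NOT S
    = P AND Q OR NOT S   (double negation)
E2: NOT (NOT (P AND (NOT S OR S)) OR NOT (S AND (S OR NOT P)))
    = NOT (NOT P OR NOT (S AND (S OR NOT P)))   (complement / identity)
    = P AND S AND (S OR NOT P)   (De Morgan)
    = P AND S   (absorption)
These differ: at P=0, Q=0, S=0, E1 = 1 but E2 = 0.

No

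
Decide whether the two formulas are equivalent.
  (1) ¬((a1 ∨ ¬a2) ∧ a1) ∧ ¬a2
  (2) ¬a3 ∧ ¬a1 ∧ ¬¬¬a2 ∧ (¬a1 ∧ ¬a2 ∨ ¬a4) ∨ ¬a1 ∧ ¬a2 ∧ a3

Yes

E1: ¬((a1 ∨ ¬a2) ∧ a1) ∧ ¬a2
    = ¬a1 ∧ ¬a2   (absorption)
E2: ¬a3 ∧ ¬a1 ∧ ¬¬¬a2 ∧ (¬a1 ∧ ¬a2 ∨ ¬a4) ∨ ¬a1 ∧ ¬a2 ∧ a3
    = ¬a3 ∧ ¬a1 ∧ ¬a2 ∧ (¬a1 ∧ ¬a2 ∨ ¬a4) ∨ ¬a1 ∧ ¬a2 ∧ a3   (double negation)
    = ¬a3 ∧ ¬a1 ∧ ¬a2 ∨ ¬a1 ∧ ¬a2 ∧ a3   (absorption)
    = ¬a1 ∧ ¬a2   (distribution)
Both reduce to ¬a1 ∧ ¬a2, so they are equivalent.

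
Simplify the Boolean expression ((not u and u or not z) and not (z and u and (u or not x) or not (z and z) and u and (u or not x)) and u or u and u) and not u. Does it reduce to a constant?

((not u and u or not z) and not (z and u and (u or not x) or not (z and z) and u and (u or not x)) and u or u and u) and not u
= ((not u and u or not z) and not (z and u and (u or not x) or not z and u and (u or not x)) and u or u and u) and not u   — idempotence
= ((not u and u or not z) and not (u and (u or not x)) and u or u and u) and not u   — distribution
= ((not u and u or not z) and not u and u or u and u) and not u   — absorption
= (not u and u or u and u) and not u   — absorption
= u and not u   — distribution
= False   — complement

False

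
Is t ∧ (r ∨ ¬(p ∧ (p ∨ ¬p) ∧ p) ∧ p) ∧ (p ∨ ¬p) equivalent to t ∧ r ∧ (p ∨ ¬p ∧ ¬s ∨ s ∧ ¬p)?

E1: t ∧ (r ∨ ¬(p ∧ (p ∨ ¬p) ∧ p) ∧ p) ∧ (p ∨ ¬p)
    = t ∧ (r ∨ ¬(p ∧ p) ∧ p) ∧ (p ∨ ¬p)   — complement / identity
    = t ∧ (r ∨ ¬(p ∧ p) ∧ p)   — complement / identity
    = t ∧ (r ∨ ¬p ∧ p)   — idempotence
    = t ∧ r   — complement / identity
E2: t ∧ r ∧ (p ∨ ¬p ∧ ¬s ∨ s ∧ ¬p)
    = t ∧ r ∧ (p ∨ ¬p)   — distribution
    = t ∧ r   — complement / identity
Both reduce to t ∧ r, so they are equivalent.

Yes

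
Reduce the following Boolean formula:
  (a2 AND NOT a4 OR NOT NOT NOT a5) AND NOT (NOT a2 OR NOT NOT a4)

a2 AND NOT a4

(a2 AND NOT a4 OR NOT NOT NOT a5) AND NOT (NOT a2 OR NOT NOT a4)
= (a2 AND NOT a4 OR NOT NOT NOT a5) AND a2 AND NOT a4   [De Morgan]
= (a2 AND NOT a4 OR NOT a5) AND a2 AND NOT a4   [double negation]
= a2 AND NOT a4   [absorption]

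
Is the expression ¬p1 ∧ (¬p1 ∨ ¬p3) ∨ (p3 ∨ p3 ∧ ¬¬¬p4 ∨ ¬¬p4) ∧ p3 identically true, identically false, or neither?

¬p1 ∧ (¬p1 ∨ ¬p3) ∨ (p3 ∨ p3 ∧ ¬¬¬p4 ∨ ¬¬p4) ∧ p3
= ¬p1 ∧ (¬p1 ∨ ¬p3) ∨ (p3 ∨ p3 ∧ ¬p4 ∨ ¬¬p4) ∧ p3
= ¬p1 ∧ (¬p1 ∨ ¬p3) ∨ (p3 ∨ p3 ∧ ¬p4 ∨ p4) ∧ p3
= ¬p1 ∨ (p3 ∨ p3 ∧ ¬p4 ∨ p4) ∧ p3
= ¬p1 ∨ (p3 ∨ p4) ∧ p3
= ¬p1 ∨ p3
This depends on p1, p3, so it is not a constant.

neither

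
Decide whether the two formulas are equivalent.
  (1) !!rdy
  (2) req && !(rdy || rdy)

No

E1: !!rdy
    = rdy
E2: req && !(rdy || rdy)
    = req && !rdy
These differ: at rdy=1, req=0, E1 = 1 but E2 = 0.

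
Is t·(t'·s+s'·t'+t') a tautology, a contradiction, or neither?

contradiction

t·(t'·s+s'·t'+t')
= t·(t'+t')   [distribution]
= t·t'   [idempotence]
= 0   [complement]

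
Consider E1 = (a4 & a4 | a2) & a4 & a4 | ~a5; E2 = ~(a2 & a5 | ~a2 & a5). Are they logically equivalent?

E1: (a4 & a4 | a2) & a4 & a4 | ~a5
    = a4 & a4 | ~a5   — absorption
    = a4 | ~a5   — idempotence
E2: ~(a2 & a5 | ~a2 & a5)
    = ~a5   — distribution
These differ: at a2=0, a4=1, a5=1, E1 = 1 but E2 = 0.

No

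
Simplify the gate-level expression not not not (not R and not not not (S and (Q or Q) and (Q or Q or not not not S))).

R or S and Q

not not not (not R and not not not (S and (Q or Q) and (Q or Q or not not not S)))
= not (not R and not not not (S and (Q or Q) and (Q or Q or not not not S)))   [double negation]
= not (not R and not not not (S and (Q or Q) and (Q or Q or not S)))   [double negation]
= not (not R and not not not (S and (Q or Q)))   [absorption]
= not (not R and not not not (S and Q))   [idempotence]
= R or not not (S and Q)   [De Morgan]
= R or S and Q   [double negation]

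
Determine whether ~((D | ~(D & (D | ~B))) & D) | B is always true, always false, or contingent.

contingent

~((D | ~(D & (D | ~B))) & D) | B
= ~((D | ~D) & D) | B   (absorption)
= ~D | B   (complement / identity)
This depends on B, D, so it is not a constant.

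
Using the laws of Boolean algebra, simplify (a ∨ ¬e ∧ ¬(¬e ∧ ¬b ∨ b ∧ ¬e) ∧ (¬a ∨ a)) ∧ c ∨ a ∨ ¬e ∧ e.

(a ∨ ¬e ∧ ¬(¬e ∧ ¬b ∨ b ∧ ¬e) ∧ (¬a ∨ a)) ∧ c ∨ a ∨ ¬e ∧ e
= (a ∨ ¬e ∧ ¬(¬e ∧ ¬b ∨ b ∧ ¬e)) ∧ c ∨ a ∨ ¬e ∧ e   (complement / identity)
= (a ∨ ¬e ∧ ¬¬e) ∧ c ∨ a ∨ ¬e ∧ e   (distribution)
= (a ∨ ¬e ∧ e) ∧ c ∨ a ∨ ¬e ∧ e   (double negation)
= a ∨ ¬e ∧ e   (absorption)
= a   (complement / identity)

a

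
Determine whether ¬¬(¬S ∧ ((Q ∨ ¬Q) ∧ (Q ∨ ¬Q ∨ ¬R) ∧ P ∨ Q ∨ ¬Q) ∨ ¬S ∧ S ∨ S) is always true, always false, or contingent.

always true

¬¬(¬S ∧ ((Q ∨ ¬Q) ∧ (Q ∨ ¬Q ∨ ¬R) ∧ P ∨ Q ∨ ¬Q) ∨ ¬S ∧ S ∨ S)
= ¬¬(¬S ∧ ((Q ∨ ¬Q) ∧ P ∨ Q ∨ ¬Q) ∨ ¬S ∧ S ∨ S)   [absorption]
= ¬¬(¬S ∧ (Q ∨ ¬Q) ∨ ¬S ∧ S ∨ S)   [absorption]
= ¬S ∧ (Q ∨ ¬Q) ∨ ¬S ∧ S ∨ S   [double negation]
= ¬S ∨ ¬S ∧ S ∨ S   [complement / identity]
= ¬S ∨ S   [complement / identity]
= True   [complement]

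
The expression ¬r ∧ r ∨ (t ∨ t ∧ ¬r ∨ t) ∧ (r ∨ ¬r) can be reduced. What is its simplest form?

¬r ∧ r ∨ (t ∨ t ∧ ¬r ∨ t) ∧ (r ∨ ¬r)
= ¬r ∧ r ∨ t ∨ t ∧ ¬r ∨ t   (complement / identity)
= t ∨ t ∧ ¬r ∨ t   (complement / identity)
= t ∨ t   (absorption)
= t   (idempotence)

t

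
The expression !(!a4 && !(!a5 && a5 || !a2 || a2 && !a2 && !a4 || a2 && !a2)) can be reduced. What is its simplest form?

a4 || !a2

!(!a4 && !(!a5 && a5 || !a2 || a2 && !a2 && !a4 || a2 && !a2))
= !(!a4 && !(!a5 && a5 || !a2 || a2 && !a2))
= a4 || !a5 && a5 || !a2 || a2 && !a2
= a4 || !a5 && a5 || !a2
= a4 || !a2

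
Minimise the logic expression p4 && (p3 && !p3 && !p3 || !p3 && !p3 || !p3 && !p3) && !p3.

p4 && !p3

p4 && (p3 && !p3 && !p3 || !p3 && !p3 || !p3 && !p3) && !p3
= p4 && (p3 && !p3 || !p3 && !p3 || !p3 && !p3) && !p3
= p4 && (p3 && !p3 || !p3 && !p3) && !p3
= p4 && !p3 && !p3
= p4 && !p3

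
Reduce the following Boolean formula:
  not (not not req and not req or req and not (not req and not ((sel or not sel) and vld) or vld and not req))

not (not not req and not req or req and not (not req and not ((sel or not sel) and vld) or vld and not req))
= not (not not req and not req or req and not (not req and not vld or vld and not req))   (complement / identity)
= not (not not req and not req or req and not not req)   (distribution)
= not not not req   (distribution)
= not req   (double negation)

not req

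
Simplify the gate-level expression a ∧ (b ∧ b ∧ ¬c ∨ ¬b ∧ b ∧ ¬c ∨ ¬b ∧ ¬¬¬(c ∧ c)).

a ∧ (b ∧ b ∧ ¬c ∨ ¬b ∧ b ∧ ¬c ∨ ¬b ∧ ¬¬¬(c ∧ c))
= a ∧ (b ∧ b ∧ ¬c ∨ ¬b ∧ b ∧ ¬c ∨ ¬b ∧ ¬¬¬c)   [idempotence]
= a ∧ (b ∧ ¬c ∨ ¬b ∧ ¬¬¬c)   [distribution]
= a ∧ (b ∧ ¬c ∨ ¬b ∧ ¬c)   [double negation]
= a ∧ ¬c   [distribution]

a ∧ ¬c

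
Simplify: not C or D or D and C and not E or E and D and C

not C or D

not C or D or D and C and not E or E and D and C
= not C or D or D and C   [distribution]
= not C or D   [absorption]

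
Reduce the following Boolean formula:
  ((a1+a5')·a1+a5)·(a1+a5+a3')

a1+a5

((a1+a5')·a1+a5)·(a1+a5+a3')
= (a1+a5)·(a1+a5+a3')   — absorption
= a1+a5   — absorption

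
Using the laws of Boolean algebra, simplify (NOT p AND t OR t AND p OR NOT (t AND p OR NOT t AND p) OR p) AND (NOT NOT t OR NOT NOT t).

t

(NOT p AND t OR t AND p OR NOT (t AND p OR NOT t AND p) OR p) AND (NOT NOT t OR NOT NOT t)
= (NOT p AND t OR t AND p OR NOT p OR p) AND (NOT NOT t OR NOT NOT t)
= ((NOT p OR p) AND t OR NOT p OR p) AND (NOT NOT t OR NOT NOT t)
= (NOT p OR p) AND (NOT NOT t OR NOT NOT t)
= NOT NOT t OR NOT NOT t
= NOT NOT t
= t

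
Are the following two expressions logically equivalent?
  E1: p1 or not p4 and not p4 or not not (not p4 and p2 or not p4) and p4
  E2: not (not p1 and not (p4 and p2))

No

E1: p1 or not p4 and not p4 or not not (not p4 and p2 or not p4) and p4
    = p1 or not p4 and not p4 or not not not p4 and p4   — absorption
    = p1 or not p4 and not p4 or not p4 and p4   — double negation
    = p1 or not p4   — distribution
E2: not (not p1 and not (p4 and p2))
    = p1 or p4 and p2   — De Morgan
These differ: at p1=0, p2=0, p4=0, E1 = 1 but E2 = 0.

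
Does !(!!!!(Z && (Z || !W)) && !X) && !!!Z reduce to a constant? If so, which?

!(!!!!(Z && (Z || !W)) && !X) && !!!Z
= !(!!!!Z && !X) && !!!Z   — absorption
= (!!!Z || X) && !!!Z   — De Morgan
= !!!Z   — absorption
= !Z   — double negation
This depends on Z, so it is not a constant.

no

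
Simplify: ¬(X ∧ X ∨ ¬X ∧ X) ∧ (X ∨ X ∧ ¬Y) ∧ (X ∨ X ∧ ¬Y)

¬(X ∧ X ∨ ¬X ∧ X) ∧ (X ∨ X ∧ ¬Y) ∧ (X ∨ X ∧ ¬Y)
= ¬X ∧ (X ∨ X ∧ ¬Y) ∧ (X ∨ X ∧ ¬Y)   (distribution)
= ¬X ∧ (X ∨ X ∧ ¬Y)   (idempotence)
= ¬X ∧ X   (absorption)
= False   (complement)

False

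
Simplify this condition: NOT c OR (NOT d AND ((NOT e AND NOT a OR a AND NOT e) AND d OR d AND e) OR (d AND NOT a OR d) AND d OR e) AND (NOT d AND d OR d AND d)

NOT c OR (NOT d AND ((NOT e AND NOT a OR a AND NOT e) AND d OR d AND e) OR (d AND NOT a OR d) AND d OR e) AND (NOT d AND d OR d AND d)
= NOT c OR (NOT d AND (NOT e AND d OR d AND e) OR (d AND NOT a OR d) AND d OR e) AND (NOT d AND d OR d AND d)   — distribution
= NOT c OR (NOT d AND (NOT e AND d OR d AND e) OR d AND d OR e) AND (NOT d AND d OR d AND d)   — absorption
= NOT c OR (NOT d AND d OR d AND d OR e) AND (NOT d AND d OR d AND d)   — distribution
= NOT c OR NOT d AND d OR d AND d   — absorption
= NOT c OR d   — distribution

NOT c OR d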